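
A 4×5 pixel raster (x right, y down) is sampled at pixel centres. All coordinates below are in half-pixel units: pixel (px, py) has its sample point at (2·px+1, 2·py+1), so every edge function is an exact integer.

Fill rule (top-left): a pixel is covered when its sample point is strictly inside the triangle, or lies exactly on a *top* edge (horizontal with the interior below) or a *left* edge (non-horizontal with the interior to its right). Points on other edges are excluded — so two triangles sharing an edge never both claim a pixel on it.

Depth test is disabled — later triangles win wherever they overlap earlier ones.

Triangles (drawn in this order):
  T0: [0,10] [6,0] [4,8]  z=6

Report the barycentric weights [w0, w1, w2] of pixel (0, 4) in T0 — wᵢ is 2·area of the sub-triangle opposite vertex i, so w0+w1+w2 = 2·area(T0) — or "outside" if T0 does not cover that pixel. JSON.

T0:
  2·area = 28
  edge (0, 10)→(6, 0): d=(6,-10) top-left  bias=+0
  edge (6, 0)→(4, 8): d=(-2,8) right/bottom  bias=-1
  edge (4, 8)→(0, 10): d=(-4,2) right/bottom  bias=-1
    (2,1)@(5, 3): e=[8,2,18] → #
    (3,1)@(7, 3): e=[28,-14,14] → ·
    (1,2)@(3, 5): e=[0,14,14] → #  [on edge]
    (2,2)@(5, 5): e=[20,-2,10] → ·
    (1,3)@(3, 7): e=[12,10,6] → #
    (2,3)@(5, 7): e=[32,-6,2] → ·
    (0,4)@(1, 9): e=[4,22,2] → #
    (1,4)@(3, 9): e=[24,6,-2] → ·
  covered (4 px):
    · · · ·
    · · # ·
    · # · ·
    · # · ·
    # · · ·

Final: [22,2,4]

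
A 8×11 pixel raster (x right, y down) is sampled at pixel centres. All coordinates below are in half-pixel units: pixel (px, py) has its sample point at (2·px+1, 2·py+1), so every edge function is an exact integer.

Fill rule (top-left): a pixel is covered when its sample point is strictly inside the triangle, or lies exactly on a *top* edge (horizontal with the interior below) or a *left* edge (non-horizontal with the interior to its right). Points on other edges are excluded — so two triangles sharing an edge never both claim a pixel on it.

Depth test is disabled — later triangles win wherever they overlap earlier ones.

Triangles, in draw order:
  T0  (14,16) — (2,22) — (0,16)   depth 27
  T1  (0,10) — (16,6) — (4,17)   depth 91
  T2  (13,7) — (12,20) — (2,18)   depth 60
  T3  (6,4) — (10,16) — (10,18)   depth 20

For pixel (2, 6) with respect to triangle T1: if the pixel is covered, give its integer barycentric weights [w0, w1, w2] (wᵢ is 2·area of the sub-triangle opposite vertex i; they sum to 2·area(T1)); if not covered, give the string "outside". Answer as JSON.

T0:
  2·area = 84
  edge (14, 16)→(2, 22): d=(-12,6) right/bottom  bias=-1
  edge (2, 22)→(0, 16): d=(-2,-6) top-left  bias=+0
  edge (0, 16)→(14, 16): d=(14,0) top-left  bias=+0
    (0,8)@(1, 17): e=[66,4,14] → █
    (1,8)@(3, 17): e=[54,16,14] → █
    (2,8)@(5, 17): e=[42,28,14] → █
    (3,8)@(7, 17): e=[30,40,14] → █
    (4,8)@(9, 17): e=[18,52,14] → █
    (5,8)@(11, 17): e=[6,64,14] → █
    (6,8)@(13, 17): e=[-6,76,14] → ·
    (0,9)@(1, 19): e=[42,0,42] → █  [on edge]
    (4,9)@(9, 19): e=[-6,48,42] → ·
    (5,9)@(11, 19): e=[-18,60,42] → ·
    (0,10)@(1, 21): e=[18,-4,70] → ·
    (1,10)@(3, 21): e=[6,8,70] → █
  covered (11 px):
    · · · · · · · ·
    · · · · · · · ·
    · · · · · · · ·
    · · · · · · · ·
    · · · · · · · ·
    · · · · · · · ·
    · · · · · · · ·
    · · · · · · · ·
    █ █ █ █ █ █ · ·
    █ █ █ █ · · · ·
    · █ · · · · · ·
T1:
  2·area = 128
  edge (0, 10)→(16, 6): d=(16,-4) top-left  bias=+0
  edge (16, 6)→(4, 17): d=(-12,11) right/bottom  bias=-1
  edge (4, 17)→(0, 10): d=(-4,-7) top-left  bias=+0
    (6,3)@(13, 7): e=[4,21,103] → █
    (7,3)@(15, 7): e=[12,-1,117] → ·
    (2,4)@(5, 9): e=[4,85,39] → █
    (3,4)@(7, 9): e=[12,63,53] → █
    (4,4)@(9, 9): e=[20,41,67] → █
    (5,4)@(11, 9): e=[28,19,81] → █
    (6,4)@(13, 9): e=[36,-3,95] → ·
    (0,5)@(1, 11): e=[20,105,3] → █
    (1,5)@(3, 11): e=[28,83,17] → █
    (5,5)@(11, 11): e=[60,-5,73] → ·
    (0,6)@(1, 13): e=[52,81,-5] → ·
    (1,6)@(3, 13): e=[60,59,9] → █
  covered (15 px):
    · · · · · · · ·
    · · · · · · · ·
    · · · · · · · ·
    · · · · · · █ ·
    · · █ █ █ █ · ·
    █ █ █ █ █ · · ·
    · █ █ █ · · · ·
    · █ █ · · · · ·
    · · · · · · · ·
    · · · · · · · ·
    · · · · · · · ·
T2:
  2·area = 132
  edge (13, 7)→(12, 20): d=(-1,13) right/bottom  bias=-1
  edge (12, 20)→(2, 18): d=(-10,-2) top-left  bias=+0
  edge (2, 18)→(13, 7): d=(11,-11) top-left  bias=+0
    (7,2)@(15, 5): e=[-24,156,0] → ·  [on edge]
    (6,3)@(13, 7): e=[0,132,0] → ·  [on edge]
    (5,4)@(11, 9): e=[24,108,0] → █  [on edge]
    (6,4)@(13, 9): e=[-2,112,22] → ·
    (4,5)@(9, 11): e=[48,84,0] → █  [on edge]
    (6,5)@(13, 11): e=[-4,92,44] → ·
    (3,6)@(7, 13): e=[72,60,0] → █  [on edge]
    (6,6)@(13, 13): e=[-6,72,66] → ·
    (2,7)@(5, 15): e=[96,36,0] → █  [on edge]
    (6,7)@(13, 15): e=[-8,52,88] → ·
    (1,8)@(3, 17): e=[120,12,0] → █  [on edge]
    (6,8)@(13, 17): e=[-10,32,110] → ·
    (0,9)@(1, 19): e=[144,-12,0] → ·  [on edge]
    (3,9)@(7, 19): e=[66,0,66] → █  [on edge]
  covered (18 px):
    · · · · · · · ·
    · · · · · · · ·
    · · · · · · · ·
    · · · · · · · ·
    · · · · · █ · ·
    · · · · █ █ · ·
    · · · █ █ █ · ·
    · · █ █ █ █ · ·
    · █ █ █ █ █ · ·
    · · · █ █ █ · ·
    · · · · · · · ·
T3:
  2·area = 8
  edge (6, 4)→(10, 16): d=(4,12) right/bottom  bias=-1
  edge (10, 16)→(10, 18): d=(0,2) right/bottom  bias=-1
  edge (10, 18)→(6, 4): d=(-4,-14) top-left  bias=+0
    (2,0)@(5, 1): e=[0,10,-2] → ·  [on edge]
    (3,3)@(7, 7): e=[0,6,2] → ·  [on edge]
    (4,6)@(9, 13): e=[0,2,6] → ·  [on edge]
    (5,9)@(11, 19): e=[0,-2,10] → ·  [on edge]
  covered (0 px):
    · · · · · · · ·
    · · · · · · · ·
    · · · · · · · ·
    · · · · · · · ·
    · · · · · · · ·
    · · · · · · · ·
    · · · · · · · ·
    · · · · · · · ·
    · · · · · · · ·
    · · · · · · · ·
    · · · · · · · ·

Answer: [37,23,68]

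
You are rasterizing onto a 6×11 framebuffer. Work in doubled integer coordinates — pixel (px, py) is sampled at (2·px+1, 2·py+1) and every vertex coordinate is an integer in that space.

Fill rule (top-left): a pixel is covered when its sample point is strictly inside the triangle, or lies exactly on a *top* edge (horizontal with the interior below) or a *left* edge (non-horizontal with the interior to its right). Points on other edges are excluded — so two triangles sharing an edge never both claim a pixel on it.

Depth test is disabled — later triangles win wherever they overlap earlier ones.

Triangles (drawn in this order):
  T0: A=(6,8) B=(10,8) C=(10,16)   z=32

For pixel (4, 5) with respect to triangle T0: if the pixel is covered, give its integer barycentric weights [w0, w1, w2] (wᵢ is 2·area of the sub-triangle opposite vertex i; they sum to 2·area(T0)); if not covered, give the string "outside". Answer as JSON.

T0:
  2·area = 32
  edge (6, 8)→(10, 8): d=(4,0) top-left  bias=+0
  edge (10, 8)→(10, 16): d=(0,8) right/bottom  bias=-1
  edge (10, 16)→(6, 8): d=(-4,-8) top-left  bias=+0
    (3,4)@(7, 9): e=[4,24,4] → #
    (4,4)@(9, 9): e=[4,8,20] → #
    (5,4)@(11, 9): e=[4,-8,36] → ·
    (3,5)@(7, 11): e=[12,24,-4] → ·
    (4,5)@(9, 11): e=[12,8,12] → #
    (5,5)@(11, 11): e=[12,-8,28] → ·
    (4,6)@(9, 13): e=[20,8,4] → #
    (5,6)@(11, 13): e=[20,-8,20] → ·
    (4,7)@(9, 15): e=[28,8,-4] → ·
  covered (4 px):
    · · · · · ·
    · · · · · ·
    · · · · · ·
    · · · · · ·
    · · · # # ·
    · · · · # ·
    · · · · # ·
    · · · · · ·
    · · · · · ·
    · · · · · ·
    · · · · · ·

Final: [8,12,12]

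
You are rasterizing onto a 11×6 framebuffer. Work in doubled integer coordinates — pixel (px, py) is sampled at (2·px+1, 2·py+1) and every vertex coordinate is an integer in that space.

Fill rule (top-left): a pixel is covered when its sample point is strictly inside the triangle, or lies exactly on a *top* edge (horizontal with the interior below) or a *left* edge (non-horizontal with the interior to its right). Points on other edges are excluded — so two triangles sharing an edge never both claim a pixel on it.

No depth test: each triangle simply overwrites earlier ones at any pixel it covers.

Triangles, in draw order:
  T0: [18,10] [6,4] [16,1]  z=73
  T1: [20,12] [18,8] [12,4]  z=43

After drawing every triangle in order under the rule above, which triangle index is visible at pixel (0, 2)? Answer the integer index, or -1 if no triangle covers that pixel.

T0:
  2·area = 96
  edge (18, 10)→(6, 4): d=(-12,-6) top-left  bias=+0
  edge (6, 4)→(16, 1): d=(10,-3) top-left  bias=+0
  edge (16, 1)→(18, 10): d=(2,9) right/bottom  bias=-1
    (5,1)@(11, 3): e=[42,5,49] → X
    (6,1)@(13, 3): e=[54,11,31] → X
    (7,1)@(15, 3): e=[66,17,13] → X
    (8,1)@(17, 3): e=[78,23,-5] → .
    (4,2)@(9, 5): e=[6,19,71] → X
    (8,2)@(17, 5): e=[54,43,-1] → .
    (4,3)@(9, 7): e=[-18,39,75] → .
    (5,3)@(11, 7): e=[-6,45,57] → .
    (6,3)@(13, 7): e=[6,51,39] → X
    (8,3)@(17, 7): e=[30,63,3] → X
    (9,3)@(19, 7): e=[42,69,-15] → .
    (6,4)@(13, 9): e=[-18,71,43] → .
  covered (11 px):
    . . . . . . . . . . .
    . . . . . X X X . . .
    . . . . X X X X . . .
    . . . . . . X X X . .
    . . . . . . . . X . .
    . . . . . . . . . . .
T1:
  2·area = 16  (B↔C swapped to make it positive)
  edge (20, 12)→(12, 4): d=(-8,-8) top-left  bias=+0
  edge (12, 4)→(18, 8): d=(6,4) right/bottom  bias=-1
  edge (18, 8)→(20, 12): d=(2,4) right/bottom  bias=-1
    (4,0)@(9, 1): e=[0,-6,22] → .  [on edge]
    (5,1)@(11, 3): e=[0,-2,18] → .  [on edge]
    (6,2)@(13, 5): e=[0,2,14] → X  [on edge]
    (7,2)@(15, 5): e=[16,-6,6] → .
    (6,3)@(13, 7): e=[-16,14,18] → .
    (7,3)@(15, 7): e=[0,6,10] → X  [on edge]
    (8,3)@(17, 7): e=[16,-2,2] → .
    (7,4)@(15, 9): e=[-16,18,14] → .
    (8,4)@(17, 9): e=[0,10,6] → X  [on edge]
    (9,4)@(19, 9): e=[16,2,-2] → .
    (8,5)@(17, 11): e=[-16,22,10] → .
    (9,5)@(19, 11): e=[0,14,2] → X  [on edge]
  covered (4 px):
    . . . . . . . . . . .
    . . . . . . . . . . .
    . . . . . . X . . . .
    . . . . . . . X . . .
    . . . . . . . . X . .
    . . . . . . . . . X .

Z-buffer (winner per pixel, '.' = empty):
  . . . . . . . . . . .
  . . . . . 0 0 0 . . .
  . . . . 0 0 1 0 . . .
  . . . . . . 0 1 0 . .
  . . . . . . . . 1 . .
  . . . . . . . . . 1 .

Answer: -1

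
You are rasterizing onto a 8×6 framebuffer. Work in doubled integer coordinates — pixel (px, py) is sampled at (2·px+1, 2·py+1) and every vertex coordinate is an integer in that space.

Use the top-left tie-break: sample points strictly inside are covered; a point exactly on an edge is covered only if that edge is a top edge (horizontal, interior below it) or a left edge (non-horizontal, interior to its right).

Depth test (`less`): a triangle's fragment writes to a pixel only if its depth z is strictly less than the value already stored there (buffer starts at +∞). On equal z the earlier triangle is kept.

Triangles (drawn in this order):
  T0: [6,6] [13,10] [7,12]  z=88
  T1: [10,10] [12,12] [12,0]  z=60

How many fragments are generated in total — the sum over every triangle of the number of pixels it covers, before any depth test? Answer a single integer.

T0:
  2·area = 38
  edge (6, 6)→(13, 10): d=(7,4) right/bottom  bias=-1
  edge (13, 10)→(7, 12): d=(-6,2) right/bottom  bias=-1
  edge (7, 12)→(6, 6): d=(-1,-6) top-left  bias=+0
    (3,3)@(7, 7): e=[3,30,5] → #
    (4,3)@(9, 7): e=[-5,26,17] → ·
    (3,4)@(7, 9): e=[17,18,3] → #
    (4,4)@(9, 9): e=[9,14,15] → #
    (5,4)@(11, 9): e=[1,10,27] → #
    (6,4)@(13, 9): e=[-7,6,39] → ·
    (3,5)@(7, 11): e=[31,6,1] → #
    (5,5)@(11, 11): e=[15,-2,25] → ·
  covered (6 px):
    · · · · · · · ·
    · · · · · · · ·
    · · · · · · · ·
    · · · # · · · ·
    · · · # # # · ·
    · · · # # · · ·
T1:
  2·area = 24  (B↔C swapped to make it positive)
  edge (10, 10)→(12, 0): d=(2,-10) top-left  bias=+0
  edge (12, 0)→(12, 12): d=(0,12) right/bottom  bias=-1
  edge (12, 12)→(10, 10): d=(-2,-2) top-left  bias=+0
    (0,0)@(1, 1): e=[-108,132,0] → ·  [on edge]
    (1,1)@(3, 3): e=[-84,108,0] → ·  [on edge]
    (2,2)@(5, 5): e=[-60,84,0] → ·  [on edge]
    (5,2)@(11, 5): e=[0,12,12] → #  [on edge]
    (6,2)@(13, 5): e=[20,-12,16] → ·
    (3,3)@(7, 7): e=[-36,60,0] → ·  [on edge]
    (5,3)@(11, 7): e=[4,12,8] → #
    (6,3)@(13, 7): e=[24,-12,12] → ·
    (4,4)@(9, 9): e=[-12,36,0] → ·  [on edge]
    (5,4)@(11, 9): e=[8,12,4] → #
    (6,4)@(13, 9): e=[28,-12,8] → ·
    (5,5)@(11, 11): e=[12,12,0] → #  [on edge]
  covered (4 px):
    · · · · · · · ·
    · · · · · · · ·
    · · · · · # · ·
    · · · · · # · ·
    · · · · · # · ·
    · · · · · # · ·

Final: 10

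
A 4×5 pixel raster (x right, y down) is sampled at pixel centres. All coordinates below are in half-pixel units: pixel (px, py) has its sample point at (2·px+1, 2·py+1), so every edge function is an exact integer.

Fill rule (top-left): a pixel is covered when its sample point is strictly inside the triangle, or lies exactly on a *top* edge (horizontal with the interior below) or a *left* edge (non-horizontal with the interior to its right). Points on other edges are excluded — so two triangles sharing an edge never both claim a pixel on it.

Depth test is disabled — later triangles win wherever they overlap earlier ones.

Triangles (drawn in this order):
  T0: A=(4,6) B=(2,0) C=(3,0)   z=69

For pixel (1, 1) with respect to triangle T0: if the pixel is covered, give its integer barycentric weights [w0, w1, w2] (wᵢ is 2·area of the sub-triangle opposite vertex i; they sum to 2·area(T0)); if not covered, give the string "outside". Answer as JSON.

T0:
  2·area = 6
  edge (4, 6)→(2, 0): d=(-2,-6) top-left  bias=+0
  edge (2, 0)→(3, 0): d=(1,0) top-left  bias=+0
  edge (3, 0)→(4, 6): d=(1,6) right/bottom  bias=-1
    (1,0)@(3, 1): e=[4,1,1] → █
    (2,0)@(5, 1): e=[16,1,-11] → ·
    (1,1)@(3, 3): e=[0,3,3] → █  [on edge]
    (2,1)@(5, 3): e=[12,3,-9] → ·
    (1,2)@(3, 5): e=[-4,5,5] → ·
    (2,4)@(5, 9): e=[0,9,-3] → ·  [on edge]
  covered (2 px):
    · █ · ·
    · █ · ·
    · · · ·
    · · · ·
    · · · ·

Final: [3,3,0]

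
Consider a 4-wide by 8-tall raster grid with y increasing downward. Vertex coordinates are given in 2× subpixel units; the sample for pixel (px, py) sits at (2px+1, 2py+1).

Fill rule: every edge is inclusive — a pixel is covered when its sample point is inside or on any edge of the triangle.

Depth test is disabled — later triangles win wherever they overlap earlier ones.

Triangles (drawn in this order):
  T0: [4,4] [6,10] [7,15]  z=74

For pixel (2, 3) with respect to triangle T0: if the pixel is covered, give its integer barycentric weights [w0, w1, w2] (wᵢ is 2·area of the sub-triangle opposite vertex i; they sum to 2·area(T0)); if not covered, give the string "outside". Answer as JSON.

T0:
  2·area = 4
  edge (4, 4)→(6, 10): d=(2,6) inclusive
  edge (6, 10)→(7, 15): d=(1,5) inclusive
  edge (7, 15)→(4, 4): d=(-3,-11) inclusive
    (1,0)@(3, 1): e=[0,6,-2] → ·  [on edge]
    (2,2)@(5, 5): e=[-4,0,8] → ·  [on edge]
    (2,3)@(5, 7): e=[0,2,2] → #  [on edge]
    (3,3)@(7, 7): e=[-12,-8,24] → ·
    (2,4)@(5, 9): e=[4,4,-4] → ·
    (3,6)@(7, 13): e=[0,-2,6] → ·  [on edge]
    (3,7)@(7, 15): e=[4,0,0] → #  [on edge]
  covered (2 px):
    · · · ·
    · · · ·
    · · · ·
    · · # ·
    · · · ·
    · · · ·
    · · · ·
    · · · #

Answer: [2,2,0]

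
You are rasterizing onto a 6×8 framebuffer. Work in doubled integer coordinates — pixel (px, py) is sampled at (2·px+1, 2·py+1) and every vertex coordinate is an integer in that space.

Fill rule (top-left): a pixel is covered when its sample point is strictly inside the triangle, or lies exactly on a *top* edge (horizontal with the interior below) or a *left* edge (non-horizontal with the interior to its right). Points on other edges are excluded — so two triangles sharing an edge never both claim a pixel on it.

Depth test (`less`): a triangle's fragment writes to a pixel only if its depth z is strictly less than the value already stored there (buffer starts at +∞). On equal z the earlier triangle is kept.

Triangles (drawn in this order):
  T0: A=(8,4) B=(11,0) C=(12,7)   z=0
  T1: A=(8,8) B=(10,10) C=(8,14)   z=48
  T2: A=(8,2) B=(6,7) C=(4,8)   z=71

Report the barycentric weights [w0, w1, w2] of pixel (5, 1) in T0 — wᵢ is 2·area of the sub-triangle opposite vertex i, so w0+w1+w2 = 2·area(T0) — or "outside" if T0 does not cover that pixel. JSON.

T0:
  2·area = 25
  edge (8, 4)→(11, 0): d=(3,-4) top-left  bias=+0
  edge (11, 0)→(12, 7): d=(1,7) right/bottom  bias=-1
  edge (12, 7)→(8, 4): d=(-4,-3) top-left  bias=+0
    (5,0)@(11, 1): e=[3,1,21] → █
    (4,1)@(9, 3): e=[1,17,7] → █
    (4,2)@(9, 5): e=[7,19,-1] → ·
    (5,2)@(11, 5): e=[15,5,5] → █
    (5,3)@(11, 7): e=[21,7,-3] → ·
  covered (4 px):
    · · · · · █
    · · · · █ █
    · · · · · █
    · · · · · ·
    · · · · · ·
    · · · · · ·
    · · · · · ·
    · · · · · ·
T1:
  2·area = 12
  edge (8, 8)→(10, 10): d=(2,2) right/bottom  bias=-1
  edge (10, 10)→(8, 14): d=(-2,4) right/bottom  bias=-1
  edge (8, 14)→(8, 8): d=(0,-6) top-left  bias=+0
    (0,0)@(1, 1): e=[0,54,-42] → ·  [on edge]
    (1,1)@(3, 3): e=[0,42,-30] → ·  [on edge]
    (2,2)@(5, 5): e=[0,30,-18] → ·  [on edge]
    (3,3)@(7, 7): e=[0,18,-6] → ·  [on edge]
    (4,4)@(9, 9): e=[0,6,6] → ·  [on edge]
    (4,5)@(9, 11): e=[4,2,6] → █
    (5,5)@(11, 11): e=[0,-6,18] → ·  [on edge]
    (4,6)@(9, 13): e=[8,-2,6] → ·
  covered (1 px):
    · · · · · ·
    · · · · · ·
    · · · · · ·
    · · · · · ·
    · · · · · ·
    · · · · █ ·
    · · · · · ·
    · · · · · ·
T2:
  2·area = 8
  edge (8, 2)→(6, 7): d=(-2,5) right/bottom  bias=-1
  edge (6, 7)→(4, 8): d=(-2,1) right/bottom  bias=-1
  edge (4, 8)→(8, 2): d=(4,-6) top-left  bias=+0
    (2,3)@(5, 7): e=[5,1,2] → █
    (3,3)@(7, 7): e=[-5,-1,14] → ·
    (2,4)@(5, 9): e=[1,-3,10] → ·
  covered (1 px):
    · · · · · ·
    · · · · · ·
    · · · · · ·
    · · █ · · ·
    · · · · · ·
    · · · · · ·
    · · · · · ·
    · · · · · ·

Result: [3,13,9]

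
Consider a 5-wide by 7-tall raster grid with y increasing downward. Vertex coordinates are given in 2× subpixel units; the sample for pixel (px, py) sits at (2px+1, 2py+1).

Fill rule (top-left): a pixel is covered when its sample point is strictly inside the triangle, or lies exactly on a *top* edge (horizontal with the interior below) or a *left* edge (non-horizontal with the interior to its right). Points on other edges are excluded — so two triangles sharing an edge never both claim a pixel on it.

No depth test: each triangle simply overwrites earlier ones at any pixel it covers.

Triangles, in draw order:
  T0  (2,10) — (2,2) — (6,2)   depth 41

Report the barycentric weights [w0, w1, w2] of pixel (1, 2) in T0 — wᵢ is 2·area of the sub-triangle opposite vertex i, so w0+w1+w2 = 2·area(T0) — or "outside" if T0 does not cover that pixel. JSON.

T0:
  2·area = 32
  edge (2, 10)→(2, 2): d=(0,-8) top-left  bias=+0
  edge (2, 2)→(6, 2): d=(4,0) top-left  bias=+0
  edge (6, 2)→(2, 10): d=(-4,8) right/bottom  bias=-1
    (1,1)@(3, 3): e=[8,4,20] → X
    (2,1)@(5, 3): e=[24,4,4] → X
    (3,1)@(7, 3): e=[40,4,-12] → .
    (1,2)@(3, 5): e=[8,12,12] → X
    (2,2)@(5, 5): e=[24,12,-4] → .
    (1,3)@(3, 7): e=[8,20,4] → X
    (2,3)@(5, 7): e=[24,20,-12] → .
    (1,4)@(3, 9): e=[8,28,-4] → .
  covered (4 px):
    . . . . .
    . X X . .
    . X . . .
    . X . . .
    . . . . .
    . . . . .
    . . . . .

Final: [12,12,8]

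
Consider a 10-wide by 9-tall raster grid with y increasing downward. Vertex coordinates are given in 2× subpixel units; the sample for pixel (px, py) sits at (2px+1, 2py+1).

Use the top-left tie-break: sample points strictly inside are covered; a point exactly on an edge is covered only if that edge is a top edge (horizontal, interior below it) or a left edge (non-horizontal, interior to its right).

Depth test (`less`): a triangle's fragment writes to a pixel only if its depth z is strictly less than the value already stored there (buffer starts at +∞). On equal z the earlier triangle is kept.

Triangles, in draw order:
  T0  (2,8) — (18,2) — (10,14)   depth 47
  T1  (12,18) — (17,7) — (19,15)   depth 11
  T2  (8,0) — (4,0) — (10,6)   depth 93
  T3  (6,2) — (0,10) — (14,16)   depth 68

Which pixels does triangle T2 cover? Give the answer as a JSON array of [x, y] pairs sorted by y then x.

T0:
  2·area = 144
  edge (2, 8)→(18, 2): d=(16,-6) top-left  bias=+0
  edge (18, 2)→(10, 14): d=(-8,12) right/bottom  bias=-1
  edge (10, 14)→(2, 8): d=(-8,-6) top-left  bias=+0
    (8,1)@(17, 3): e=[10,4,130] → X
    (9,1)@(19, 3): e=[22,-20,142] → .
    (5,2)@(11, 5): e=[6,60,78] → X
    (6,2)@(13, 5): e=[18,36,90] → X
    (7,2)@(15, 5): e=[30,12,102] → X
    (8,2)@(17, 5): e=[42,-12,114] → .
    (2,3)@(5, 7): e=[2,116,26] → X
    (3,3)@(7, 7): e=[14,92,38] → X
    (4,3)@(9, 7): e=[26,68,50] → X
    (7,3)@(15, 7): e=[62,-4,86] → .
    (2,4)@(5, 9): e=[34,100,10] → X
    (7,4)@(15, 9): e=[94,-20,70] → .
  covered (18 px):
    . . . . . . . . . .
    . . . . . . . . X .
    . . . . . X X X . .
    . . X X X X X . . .
    . . X X X X X . . .
    . . . X X X . . . .
    . . . . X . . . . .
    . . . . . . . . . .
    . . . . . . . . . .
T1:
  2·area = 62
  edge (12, 18)→(17, 7): d=(5,-11) top-left  bias=+0
  edge (17, 7)→(19, 15): d=(2,8) right/bottom  bias=-1
  edge (19, 15)→(12, 18): d=(-7,3) right/bottom  bias=-1
    (8,3)@(17, 7): e=[0,0,62] → .  [on edge]
    (8,4)@(17, 9): e=[10,4,48] → X
    (9,4)@(19, 9): e=[32,-12,42] → .
    (8,5)@(17, 11): e=[20,8,34] → X
    (9,5)@(19, 11): e=[42,-8,28] → .
    (7,6)@(15, 13): e=[8,28,26] → X
    (9,6)@(19, 13): e=[52,-4,14] → .
    (7,7)@(15, 15): e=[18,32,12] → X
    (9,7)@(19, 15): e=[62,0,0] → .  [on edge]
    (6,8)@(13, 17): e=[6,52,4] → X
    (7,8)@(15, 17): e=[28,36,-2] → .
    (8,8)@(17, 17): e=[50,20,-8] → .
  covered (7 px):
    . . . . . . . . . .
    . . . . . . . . . .
    . . . . . . . . . .
    . . . . . . . . . .
    . . . . . . . . X .
    . . . . . . . . X .
    . . . . . . . X X .
    . . . . . . . X X .
    . . . . . . X . . .
T2:
  2·area = 24  (B↔C swapped to make it positive)
  edge (8, 0)→(10, 6): d=(2,6) right/bottom  bias=-1
  edge (10, 6)→(4, 0): d=(-6,-6) top-left  bias=+0
  edge (4, 0)→(8, 0): d=(4,0) top-left  bias=+0
    (2,0)@(5, 1): e=[20,0,4] → X  [on edge]
    (3,0)@(7, 1): e=[8,12,4] → X
    (4,0)@(9, 1): e=[-4,24,4] → .
    (2,1)@(5, 3): e=[24,-12,12] → .
    (3,1)@(7, 3): e=[12,0,12] → X  [on edge]
    (4,1)@(9, 3): e=[0,12,12] → .  [on edge]
    (3,2)@(7, 5): e=[16,-12,20] → .
    (4,2)@(9, 5): e=[4,0,20] → X  [on edge]
    (5,2)@(11, 5): e=[-8,12,20] → .
    (4,3)@(9, 7): e=[8,-12,28] → .
    (5,3)@(11, 7): e=[-4,0,28] → .  [on edge]
    (5,4)@(11, 9): e=[0,-12,36] → .  [on edge]
    (6,4)@(13, 9): e=[-12,0,36] → .  [on edge]
    (7,5)@(15, 11): e=[-20,0,44] → .  [on edge]
    (8,6)@(17, 13): e=[-28,0,52] → .  [on edge]
    (6,7)@(13, 15): e=[0,-36,60] → .  [on edge]
    (9,7)@(19, 15): e=[-36,0,60] → .  [on edge]
  covered (4 px):
    . . X X . . . . . .
    . . . X . . . . . .
    . . . . X . . . . .
    . . . . . . . . . .
    . . . . . . . . . .
    . . . . . . . . . .
    . . . . . . . . . .
    . . . . . . . . . .
    . . . . . . . . . .
T3:
  2·area = 148  (B↔C swapped to make it positive)
  edge (6, 2)→(14, 16): d=(8,14) right/bottom  bias=-1
  edge (14, 16)→(0, 10): d=(-14,-6) top-left  bias=+0
  edge (0, 10)→(6, 2): d=(6,-8) top-left  bias=+0
    (2,2)@(5, 5): e=[38,100,10] → X
    (3,2)@(7, 5): e=[10,112,26] → X
    (4,2)@(9, 5): e=[-18,124,42] → .
    (1,3)@(3, 7): e=[82,60,6] → X
    (4,3)@(9, 7): e=[-2,96,54] → .
    (0,4)@(1, 9): e=[126,20,2] → X
    (4,4)@(9, 9): e=[14,68,66] → X
    (5,4)@(11, 9): e=[-14,80,82] → .
    (0,5)@(1, 11): e=[142,-8,14] → .
    (1,5)@(3, 11): e=[114,4,30] → X
    (5,5)@(11, 11): e=[2,52,94] → X
    (6,5)@(13, 11): e=[-26,64,110] → .
    (3,6)@(7, 13): e=[74,0,74] → X  [on edge]
  covered (19 px):
    . . . . . . . . . .
    . . . . . . . . . .
    . . X X . . . . . .
    . X X X . . . . . .
    X X X X X . . . . .
    . X X X X X . . . .
    . . . X X X . . . .
    . . . . . . X . . .
    . . . . . . . . . .

Final: [[2,0],[3,0],[3,1],[4,2]]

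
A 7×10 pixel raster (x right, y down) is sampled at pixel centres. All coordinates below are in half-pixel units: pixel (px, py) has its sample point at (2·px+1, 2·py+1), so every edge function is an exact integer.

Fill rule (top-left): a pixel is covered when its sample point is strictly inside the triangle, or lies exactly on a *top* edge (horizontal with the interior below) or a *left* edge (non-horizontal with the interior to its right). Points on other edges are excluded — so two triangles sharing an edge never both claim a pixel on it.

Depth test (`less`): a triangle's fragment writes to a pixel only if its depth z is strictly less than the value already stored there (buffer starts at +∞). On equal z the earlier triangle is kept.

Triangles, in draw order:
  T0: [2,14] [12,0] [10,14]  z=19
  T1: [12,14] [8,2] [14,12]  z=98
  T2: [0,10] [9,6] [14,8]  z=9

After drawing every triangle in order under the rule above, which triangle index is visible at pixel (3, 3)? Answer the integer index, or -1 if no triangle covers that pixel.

T0:
  2·area = 112
  edge (2, 14)→(12, 0): d=(10,-14) top-left  bias=+0
  edge (12, 0)→(10, 14): d=(-2,14) right/bottom  bias=-1
  edge (10, 14)→(2, 14): d=(-8,0) right/bottom  bias=-1
    (5,1)@(11, 3): e=[16,8,88] → X
    (6,1)@(13, 3): e=[44,-20,88] → .
    (4,2)@(9, 5): e=[8,32,72] → X
    (6,2)@(13, 5): e=[64,-24,72] → .
    (3,3)@(7, 7): e=[0,56,56] → X  [on edge]
    (5,3)@(11, 7): e=[56,0,56] → .  [on edge]
    (3,4)@(7, 9): e=[20,52,40] → X
    (5,4)@(11, 9): e=[76,-4,40] → .
    (2,5)@(5, 11): e=[12,76,24] → X
    (5,5)@(11, 11): e=[96,-8,24] → .
    (1,6)@(3, 13): e=[4,100,8] → X
    (5,6)@(11, 13): e=[116,-12,8] → .
  covered (14 px):
    . . . . . . .
    . . . . . X .
    . . . . X X .
    . . . X X . .
    . . . X X . .
    . . X X X . .
    . X X X X . .
    . . . . . . .
    . . . . . . .
    . . . . . . .
T1:
  2·area = 32
  edge (12, 14)→(8, 2): d=(-4,-12) top-left  bias=+0
  edge (8, 2)→(14, 12): d=(6,10) right/bottom  bias=-1
  edge (14, 12)→(12, 14): d=(-2,2) right/bottom  bias=-1
    (4,2)@(9, 5): e=[0,8,24] → X  [on edge]
    (5,2)@(11, 5): e=[24,-12,20] → .
    (4,3)@(9, 7): e=[-8,20,20] → .
    (5,3)@(11, 7): e=[16,0,16] → .  [on edge]
    (5,4)@(11, 9): e=[8,12,12] → X
    (6,4)@(13, 9): e=[32,-8,8] → .
    (5,5)@(11, 11): e=[0,24,8] → X  [on edge]
    (6,5)@(13, 11): e=[24,4,4] → X
    (5,6)@(11, 13): e=[-8,36,4] → .
    (6,6)@(13, 13): e=[16,16,0] → .  [on edge]
    (5,7)@(11, 15): e=[-16,48,0] → .  [on edge]
    (4,8)@(9, 17): e=[-48,80,0] → .  [on edge]
    (6,8)@(13, 17): e=[0,40,-8] → .  [on edge]
    (3,9)@(7, 19): e=[-80,112,0] → .  [on edge]
  covered (4 px):
    . . . . . . .
    . . . . . . .
    . . . . X . .
    . . . . . . .
    . . . . . X .
    . . . . . X X
    . . . . . . .
    . . . . . . .
    . . . . . . .
    . . . . . . .
T2:
  2·area = 38
  edge (0, 10)→(9, 6): d=(9,-4) top-left  bias=+0
  edge (9, 6)→(14, 8): d=(5,2) right/bottom  bias=-1
  edge (14, 8)→(0, 10): d=(-14,2) right/bottom  bias=-1
    (3,3)@(7, 7): e=[1,9,28] → X
    (4,3)@(9, 7): e=[9,5,24] → X
    (5,3)@(11, 7): e=[17,1,20] → X
    (6,3)@(13, 7): e=[25,-3,16] → .
    (1,4)@(3, 9): e=[3,27,8] → X
    (2,4)@(5, 9): e=[11,23,4] → X
    (3,4)@(7, 9): e=[19,19,0] → .  [on edge]
    (4,4)@(9, 9): e=[27,15,-4] → .
    (5,4)@(11, 9): e=[35,11,-8] → .
    (1,5)@(3, 11): e=[21,37,-20] → .
    (2,5)@(5, 11): e=[29,33,-24] → .
  covered (5 px):
    . . . . . . .
    . . . . . . .
    . . . . . . .
    . . . X X X .
    . X X . . . .
    . . . . . . .
    . . . . . . .
    . . . . . . .
    . . . . . . .
    . . . . . . .

Z-buffer (winner per pixel, '.' = empty):
  . . . . . . .
  . . . . . 0 .
  . . . . 0 0 .
  . . . 2 2 2 .
  . 2 2 0 0 1 .
  . . 0 0 0 1 1
  . 0 0 0 0 . .
  . . . . . . .
  . . . . . . .
  . . . . . . .

Final: 2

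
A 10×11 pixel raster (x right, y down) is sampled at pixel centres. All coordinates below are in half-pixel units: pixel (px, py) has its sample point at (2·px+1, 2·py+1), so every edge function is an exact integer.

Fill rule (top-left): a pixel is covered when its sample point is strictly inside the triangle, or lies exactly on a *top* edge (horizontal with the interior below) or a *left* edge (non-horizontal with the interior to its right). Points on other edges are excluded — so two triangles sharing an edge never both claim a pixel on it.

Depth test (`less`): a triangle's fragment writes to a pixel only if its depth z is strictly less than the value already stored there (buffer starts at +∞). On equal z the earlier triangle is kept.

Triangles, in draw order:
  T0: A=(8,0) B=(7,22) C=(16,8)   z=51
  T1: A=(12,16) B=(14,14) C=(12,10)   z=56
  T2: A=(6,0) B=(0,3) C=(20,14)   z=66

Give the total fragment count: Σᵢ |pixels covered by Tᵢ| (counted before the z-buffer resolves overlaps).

T0:
  2·area = 184  (B↔C swapped to make it positive)
  edge (8, 0)→(16, 8): d=(8,8) right/bottom  bias=-1
  edge (16, 8)→(7, 22): d=(-9,14) right/bottom  bias=-1
  edge (7, 22)→(8, 0): d=(1,-22) top-left  bias=+0
    (4,0)@(9, 1): e=[0,161,23] → .  [on edge]
    (4,1)@(9, 3): e=[16,143,25] → X
    (5,1)@(11, 3): e=[0,115,69] → .  [on edge]
    (4,2)@(9, 5): e=[32,125,27] → X
    (5,2)@(11, 5): e=[16,97,71] → X
    (6,2)@(13, 5): e=[0,69,115] → .  [on edge]
    (4,3)@(9, 7): e=[48,107,29] → X
    (6,3)@(13, 7): e=[16,51,117] → X
    (7,3)@(15, 7): e=[0,23,161] → .  [on edge]
    (4,4)@(9, 9): e=[64,89,31] → X
    (7,4)@(15, 9): e=[16,5,163] → X
    (8,4)@(17, 9): e=[0,-23,207] → .  [on edge]
    (9,5)@(19, 11): e=[0,-69,253] → .  [on edge]
  covered (18 px):
    . . . . . . . . . .
    . . . . X . . . . .
    . . . . X X . . . .
    . . . . X X X . . .
    . . . . X X X X . .
    . . . . X X X . . .
    . . . . X X . . . .
    . . . . X X . . . .
    . . . . X . . . . .
    . . . . . . . . . .
    . . . . . . . . . .
T1:
  2·area = 12  (B↔C swapped to make it positive)
  edge (12, 16)→(12, 10): d=(0,-6) top-left  bias=+0
  edge (12, 10)→(14, 14): d=(2,4) right/bottom  bias=-1
  edge (14, 14)→(12, 16): d=(-2,2) right/bottom  bias=-1
    (9,4)@(19, 9): e=[42,-30,0] → .  [on edge]
    (8,5)@(17, 11): e=[30,-18,0] → .  [on edge]
    (6,6)@(13, 13): e=[6,2,4] → X
    (7,6)@(15, 13): e=[18,-6,0] → .  [on edge]
    (6,7)@(13, 15): e=[6,6,0] → .  [on edge]
    (5,8)@(11, 17): e=[-6,18,0] → .  [on edge]
    (4,9)@(9, 19): e=[-18,30,0] → .  [on edge]
    (3,10)@(7, 21): e=[-30,42,0] → .  [on edge]
  covered (1 px):
    . . . . . . . . . .
    . . . . . . . . . .
    . . . . . . . . . .
    . . . . . . . . . .
    . . . . . . . . . .
    . . . . . . . . . .
    . . . . . . X . . .
    . . . . . . . . . .
    . . . . . . . . . .
    . . . . . . . . . .
    . . . . . . . . . .
T2:
  2·area = 126  (B↔C swapped to make it positive)
  edge (6, 0)→(20, 14): d=(14,14) right/bottom  bias=-1
  edge (20, 14)→(0, 3): d=(-20,-11) top-left  bias=+0
  edge (0, 3)→(6, 0): d=(6,-3) top-left  bias=+0
    (2,0)@(5, 1): e=[28,95,3] → X
    (3,0)@(7, 1): e=[0,117,9] → .  [on edge]
    (0,1)@(1, 3): e=[112,11,3] → X
    (1,1)@(3, 3): e=[84,33,9] → X
    (3,1)@(7, 3): e=[28,77,21] → X
    (4,1)@(9, 3): e=[0,99,27] → .  [on edge]
    (0,2)@(1, 5): e=[140,-29,15] → .
    (1,2)@(3, 5): e=[112,-7,21] → .
    (2,2)@(5, 5): e=[84,15,27] → X
    (4,2)@(9, 5): e=[28,59,39] → X
    (5,2)@(11, 5): e=[0,81,45] → .  [on edge]
    (2,3)@(5, 7): e=[112,-25,39] → .
    (6,3)@(13, 7): e=[0,63,63] → .  [on edge]
    (7,4)@(15, 9): e=[0,45,81] → .  [on edge]
    (8,5)@(17, 11): e=[0,27,99] → .  [on edge]
    (9,6)@(19, 13): e=[0,9,117] → .  [on edge]
  covered (13 px):
    . . X . . . . . . .
    X X X X . . . . . .
    . . X X X . . . . .
    . . . . X X . . . .
    . . . . . X X . . .
    . . . . . . . X . .
    . . . . . . . . . .
    . . . . . . . . . .
    . . . . . . . . . .
    . . . . . . . . . .
    . . . . . . . . . .

Final: 32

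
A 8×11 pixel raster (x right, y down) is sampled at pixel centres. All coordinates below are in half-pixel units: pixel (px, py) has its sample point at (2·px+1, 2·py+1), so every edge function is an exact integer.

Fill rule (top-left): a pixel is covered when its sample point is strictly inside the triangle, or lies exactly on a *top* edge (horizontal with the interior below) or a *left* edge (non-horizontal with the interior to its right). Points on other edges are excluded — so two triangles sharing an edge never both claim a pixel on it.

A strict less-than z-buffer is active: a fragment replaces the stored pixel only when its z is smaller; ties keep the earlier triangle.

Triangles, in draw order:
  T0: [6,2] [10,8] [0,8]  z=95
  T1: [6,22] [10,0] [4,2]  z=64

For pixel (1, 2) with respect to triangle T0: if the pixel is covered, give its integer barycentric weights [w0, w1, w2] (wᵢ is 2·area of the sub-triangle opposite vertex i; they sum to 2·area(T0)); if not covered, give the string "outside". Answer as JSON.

T0:
  2·area = 60
  edge (6, 2)→(10, 8): d=(4,6) right/bottom  bias=-1
  edge (10, 8)→(0, 8): d=(-10,0) right/bottom  bias=-1
  edge (0, 8)→(6, 2): d=(6,-6) top-left  bias=+0
    (3,0)@(7, 1): e=[-10,70,0] → .  [on edge]
    (2,1)@(5, 3): e=[10,50,0] → X  [on edge]
    (3,1)@(7, 3): e=[-2,50,12] → .
    (1,2)@(3, 5): e=[30,30,0] → X  [on edge]
    (3,2)@(7, 5): e=[6,30,24] → X
    (4,2)@(9, 5): e=[-6,30,36] → .
    (0,3)@(1, 7): e=[50,10,0] → X  [on edge]
    (4,3)@(9, 7): e=[2,10,48] → X
    (5,3)@(11, 7): e=[-10,10,60] → .
    (0,4)@(1, 9): e=[58,-10,12] → .
    (1,4)@(3, 9): e=[46,-10,24] → .
    (2,4)@(5, 9): e=[34,-10,36] → .
  covered (9 px):
    . . . . . . . .
    . . X . . . . .
    . X X X . . . .
    X X X X X . . .
    . . . . . . . .
    . . . . . . . .
    . . . . . . . .
    . . . . . . . .
    . . . . . . . .
    . . . . . . . .
    . . . . . . . .
T1:
  2·area = 124  (B↔C swapped to make it positive)
  edge (6, 22)→(4, 2): d=(-2,-20) top-left  bias=+0
  edge (4, 2)→(10, 0): d=(6,-2) top-left  bias=+0
  edge (10, 0)→(6, 22): d=(-4,22) right/bottom  bias=-1
    (3,0)@(7, 1): e=[62,0,62] → X  [on edge]
    (4,0)@(9, 1): e=[102,4,18] → X
    (5,0)@(11, 1): e=[142,8,-26] → .
    (0,1)@(1, 3): e=[-62,0,186] → .  [on edge]
    (2,1)@(5, 3): e=[18,8,98] → X
    (5,1)@(11, 3): e=[138,20,-34] → .
    (2,2)@(5, 5): e=[14,20,90] → X
    (5,2)@(11, 5): e=[134,32,-42] → .
    (2,3)@(5, 7): e=[10,32,82] → X
    (4,3)@(9, 7): e=[90,40,-6] → .
    (2,4)@(5, 9): e=[6,44,74] → X
    (4,4)@(9, 9): e=[86,52,-14] → .
  covered (16 px):
    . . . X X . . .
    . . X X X . . .
    . . X X X . . .
    . . X X . . . .
    . . X X . . . .
    . . X X . . . .
    . . . X . . . .
    . . . X . . . .
    . . . . . . . .
    . . . . . . . .
    . . . . . . . .

Final: [30,0,30]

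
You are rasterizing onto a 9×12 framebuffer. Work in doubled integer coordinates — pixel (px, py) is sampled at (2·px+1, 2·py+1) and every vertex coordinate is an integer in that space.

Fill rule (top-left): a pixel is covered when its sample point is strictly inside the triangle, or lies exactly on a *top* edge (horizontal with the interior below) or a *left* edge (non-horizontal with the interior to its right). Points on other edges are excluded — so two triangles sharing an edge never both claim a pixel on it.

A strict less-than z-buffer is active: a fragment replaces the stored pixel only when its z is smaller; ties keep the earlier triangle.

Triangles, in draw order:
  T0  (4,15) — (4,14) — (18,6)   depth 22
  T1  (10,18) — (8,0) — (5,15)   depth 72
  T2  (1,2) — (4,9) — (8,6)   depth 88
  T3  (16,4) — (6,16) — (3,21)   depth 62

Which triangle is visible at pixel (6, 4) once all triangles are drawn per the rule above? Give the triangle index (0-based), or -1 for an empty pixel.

T0:
  2·area = 14
  edge (4, 15)→(4, 14): d=(0,-1) top-left  bias=+0
  edge (4, 14)→(18, 6): d=(14,-8) top-left  bias=+0
  edge (18, 6)→(4, 15): d=(-14,9) right/bottom  bias=-1
    (6,4)@(13, 9): e=[9,2,3] → X
    (7,4)@(15, 9): e=[11,18,-15] → .
    (6,5)@(13, 11): e=[9,30,-25] → .
    (3,6)@(7, 13): e=[3,10,1] → X
    (4,6)@(9, 13): e=[5,26,-17] → .
    (3,7)@(7, 15): e=[3,38,-27] → .
  covered (2 px):
    . . . . . . . . .
    . . . . . . . . .
    . . . . . . . . .
    . . . . . . . . .
    . . . . . . X . .
    . . . . . . . . .
    . . . X . . . . .
    . . . . . . . . .
    . . . . . . . . .
    . . . . . . . . .
    . . . . . . . . .
    . . . . . . . . .
T1:
  2·area = 84  (B↔C swapped to make it positive)
  edge (10, 18)→(5, 15): d=(-5,-3) top-left  bias=+0
  edge (5, 15)→(8, 0): d=(3,-15) top-left  bias=+0
  edge (8, 0)→(10, 18): d=(2,18) right/bottom  bias=-1
    (3,2)@(7, 5): e=[56,0,28] → X  [on edge]
    (4,2)@(9, 5): e=[62,30,-8] → .
    (3,3)@(7, 7): e=[46,6,32] → X
    (4,3)@(9, 7): e=[52,36,-4] → .
    (3,4)@(7, 9): e=[36,12,36] → X
    (4,4)@(9, 9): e=[42,42,0] → .  [on edge]
    (3,5)@(7, 11): e=[26,18,40] → X
    (4,5)@(9, 11): e=[32,48,4] → X
    (5,5)@(11, 11): e=[38,78,-32] → .
    (3,6)@(7, 13): e=[16,24,44] → X
    (5,6)@(11, 13): e=[28,84,-28] → .
    (2,7)@(5, 15): e=[0,0,84] → X  [on edge]
    (7,10)@(15, 21): e=[0,168,-84] → .  [on edge]
  covered (11 px):
    . . . . . . . . .
    . . . . . . . . .
    . . . X . . . . .
    . . . X . . . . .
    . . . X . . . . .
    . . . X X . . . .
    . . . X X . . . .
    . . X X X . . . .
    . . . . X . . . .
    . . . . . . . . .
    . . . . . . . . .
    . . . . . . . . .
T2:
  2·area = 37  (B↔C swapped to make it positive)
  edge (1, 2)→(8, 6): d=(7,4) right/bottom  bias=-1
  edge (8, 6)→(4, 9): d=(-4,3) right/bottom  bias=-1
  edge (4, 9)→(1, 2): d=(-3,-7) top-left  bias=+0
    (1,2)@(3, 5): e=[13,19,5] → X
    (2,2)@(5, 5): e=[5,13,19] → X
    (3,2)@(7, 5): e=[-3,7,33] → .
    (1,3)@(3, 7): e=[27,11,-1] → .
    (2,3)@(5, 7): e=[19,5,13] → X
    (3,3)@(7, 7): e=[11,-1,27] → .
    (2,4)@(5, 9): e=[33,-3,7] → .
  covered (3 px):
    . . . . . . . . .
    . . . . . . . . .
    . X X . . . . . .
    . . X . . . . . .
    . . . . . . . . .
    . . . . . . . . .
    . . . . . . . . .
    . . . . . . . . .
    . . . . . . . . .
    . . . . . . . . .
    . . . . . . . . .
    . . . . . . . . .
T3:
  2·area = 14  (B↔C swapped to make it positive)
  edge (16, 4)→(3, 21): d=(-13,17) right/bottom  bias=-1
  edge (3, 21)→(6, 16): d=(3,-5) top-left  bias=+0
  edge (6, 16)→(16, 4): d=(10,-12) top-left  bias=+0
    (7,0)@(15, 1): e=[56,0,-42] → .  [on edge]
    (4,5)@(9, 11): e=[28,0,-14] → .  [on edge]
    (4,6)@(9, 13): e=[2,6,6] → X
    (5,6)@(11, 13): e=[-32,16,30] → .
    (3,7)@(7, 15): e=[10,2,2] → X
    (4,7)@(9, 15): e=[-24,12,26] → .
    (3,8)@(7, 17): e=[-16,8,22] → .
    (1,10)@(3, 21): e=[0,0,14] → .  [on edge]
  covered (2 px):
    . . . . . . . . .
    . . . . . . . . .
    . . . . . . . . .
    . . . . . . . . .
    . . . . . . . . .
    . . . . . . . . .
    . . . . X . . . .
    . . . X . . . . .
    . . . . . . . . .
    . . . . . . . . .
    . . . . . . . . .
    . . . . . . . . .

Z-buffer (winner per pixel, '.' = empty):
  . . . . . . . . .
  . . . . . . . . .
  . 2 2 1 . . . . .
  . . 2 1 . . . . .
  . . . 1 . . 0 . .
  . . . 1 1 . . . .
  . . . 0 3 . . . .
  . . 1 3 1 . . . .
  . . . . 1 . . . .
  . . . . . . . . .
  . . . . . . . . .
  . . . . . . . . .

Final: 0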